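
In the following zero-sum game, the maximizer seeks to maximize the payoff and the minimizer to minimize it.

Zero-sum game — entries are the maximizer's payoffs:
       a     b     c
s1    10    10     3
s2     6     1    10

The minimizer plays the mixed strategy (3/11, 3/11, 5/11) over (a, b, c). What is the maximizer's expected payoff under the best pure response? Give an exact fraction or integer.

75/11

s1: (10)·(3/11) + (10)·(3/11) + (3)·(5/11) = 75/11.
s2: (6)·(3/11) + (1)·(3/11) + (10)·(5/11) = 71/11.
The best pure response is s1 with expected payoff 75/11.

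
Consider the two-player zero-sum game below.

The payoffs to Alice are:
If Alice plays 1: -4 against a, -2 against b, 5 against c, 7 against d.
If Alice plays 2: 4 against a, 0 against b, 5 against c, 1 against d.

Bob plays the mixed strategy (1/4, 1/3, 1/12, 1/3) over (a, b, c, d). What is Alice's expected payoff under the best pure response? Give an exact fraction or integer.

7/4

1: (-4)·(1/4) + (-2)·(1/3) + (5)·(1/12) + (7)·(1/3) = 13/12.
2: (4)·(1/4) + (0)·(1/3) + (5)·(1/12) + (1)·(1/3) = 7/4.
The best pure response is 2 with expected payoff 7/4.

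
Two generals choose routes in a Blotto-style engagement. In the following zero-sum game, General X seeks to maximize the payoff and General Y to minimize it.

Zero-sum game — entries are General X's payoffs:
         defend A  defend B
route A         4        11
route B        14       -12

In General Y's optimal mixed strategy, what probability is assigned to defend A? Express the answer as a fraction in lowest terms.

23/33

Row minima are 4 and -12, so General X's maximin is 4; column maxima are 14 and 11, so General Y's minimax is 11. These differ, so the equilibrium is in mixed strategies.
Let General Y play defend A with probability q. General X is indifferent when 4q + 11(1−q) = 14q − 12(1−q), giving q = 23/33.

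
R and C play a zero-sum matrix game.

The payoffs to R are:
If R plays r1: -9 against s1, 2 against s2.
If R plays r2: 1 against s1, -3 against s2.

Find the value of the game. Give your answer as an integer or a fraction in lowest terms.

Row minima are -9 and -3, so R's maximin is -3; column maxima are 1 and 2, so C's minimax is 1. These differ, so the equilibrium is in mixed strategies.
Let R play r1 with probability p. C is indifferent when −9p + (1−p) = 2p − 3(1−p), giving p = 4/15.
Let C play s1 with probability q. R is indifferent when −9q + 2(1−q) = q − 3(1−q), giving q = 1/3.
The value is -9·(1/3) + (2)·(2/3) = -5/3.

-5/3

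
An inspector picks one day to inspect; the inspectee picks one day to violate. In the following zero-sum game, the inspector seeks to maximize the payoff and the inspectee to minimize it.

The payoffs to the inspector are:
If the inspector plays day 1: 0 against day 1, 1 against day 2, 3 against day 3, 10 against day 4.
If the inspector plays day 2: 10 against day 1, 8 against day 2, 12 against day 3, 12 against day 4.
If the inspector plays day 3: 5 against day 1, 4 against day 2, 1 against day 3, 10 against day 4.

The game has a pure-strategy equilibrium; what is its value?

8

Row minima: 0, 8, 1 → the inspector's maximin is 8.
Column maxima: 10, 8, 12, 12 → the inspectee's minimax is 8.
They coincide at (day 2, day 2), so the value is 8.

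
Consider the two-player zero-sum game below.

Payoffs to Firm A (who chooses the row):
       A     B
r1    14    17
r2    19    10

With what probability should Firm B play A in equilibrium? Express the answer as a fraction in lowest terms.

Row minima are 14 and 10, so Firm A's maximin is 14; column maxima are 19 and 17, so Firm B's minimax is 17. These differ, so the equilibrium is in mixed strategies.
Let Firm B play A with probability q. Firm A is indifferent when 14q + 17(1−q) = 19q + 10(1−q), giving q = 7/12.

7/12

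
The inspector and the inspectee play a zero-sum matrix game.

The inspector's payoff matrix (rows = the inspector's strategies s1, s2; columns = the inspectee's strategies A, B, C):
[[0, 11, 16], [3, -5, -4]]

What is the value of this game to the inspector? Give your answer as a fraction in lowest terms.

Column C is strictly dominated by B for the inspectee (it gives the inspector more in every row).
The remaining 2×2 game on (s1, s2) × (A, B) has no saddle point. Let the inspector play s1 with probability p; indifference gives 3(1−p) = 11p − 5(1−p), so p = 8/19.
Similarly the inspectee's optimal q on A is 16/19, and the value is 0·(16/19) + (11)·(3/19) = 33/19.

33/19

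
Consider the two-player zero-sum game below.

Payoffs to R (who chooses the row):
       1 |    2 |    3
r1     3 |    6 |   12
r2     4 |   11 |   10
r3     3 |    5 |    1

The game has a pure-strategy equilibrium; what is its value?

Row minima: 3, 4, 1 → R's maximin is 4.
Column maxima: 4, 11, 12 → C's minimax is 4.
They coincide at (r2, 1), so the value is 4.

4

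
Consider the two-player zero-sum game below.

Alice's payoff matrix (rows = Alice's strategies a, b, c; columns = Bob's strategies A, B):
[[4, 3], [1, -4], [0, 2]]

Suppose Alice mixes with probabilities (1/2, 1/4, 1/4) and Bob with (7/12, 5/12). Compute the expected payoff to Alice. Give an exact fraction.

83/48

Against (7/12, 5/12), each row's expected payoff is a: 43/12; b: -13/12; c: 5/6.
Taking the (1/2, 1/4, 1/4)-weighted average: (1/2)·(43/12) + (1/4)·(-13/12) + (1/4)·(5/6) = 83/48.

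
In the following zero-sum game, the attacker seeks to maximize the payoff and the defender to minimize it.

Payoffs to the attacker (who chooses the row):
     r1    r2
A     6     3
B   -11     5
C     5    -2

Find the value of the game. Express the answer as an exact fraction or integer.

63/19

Row C is strictly dominated by row A, so the attacker never plays it.
The remaining 2×2 game on (A, B) × (r1, r2) has no saddle point. Let the attacker play A with probability p; indifference gives 6p − 11(1−p) = 3p + 5(1−p), so p = 16/19.
Similarly the defender's optimal q on r1 is 2/19, and the value is 6·(2/19) + (3)·(17/19) = 63/19.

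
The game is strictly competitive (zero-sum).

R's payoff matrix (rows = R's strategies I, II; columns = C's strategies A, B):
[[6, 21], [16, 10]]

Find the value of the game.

92/7

Row minima are 6 and 10, so R's maximin is 10; column maxima are 16 and 21, so C's minimax is 16. These differ, so the equilibrium is in mixed strategies.
Let R play I with probability p. C is indifferent when 6p + 16(1−p) = 21p + 10(1−p), giving p = 2/7.
Let C play A with probability q. R is indifferent when 6q + 21(1−q) = 16q + 10(1−q), giving q = 11/21.
The value is 6·(11/21) + (21)·(10/21) = 92/7.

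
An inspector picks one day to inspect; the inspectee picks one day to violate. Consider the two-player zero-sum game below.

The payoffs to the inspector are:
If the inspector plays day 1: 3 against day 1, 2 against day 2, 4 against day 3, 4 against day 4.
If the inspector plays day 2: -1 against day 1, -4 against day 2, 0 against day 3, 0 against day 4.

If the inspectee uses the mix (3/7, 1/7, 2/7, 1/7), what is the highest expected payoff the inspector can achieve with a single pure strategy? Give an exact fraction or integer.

day 1: (3)·(3/7) + (2)·(1/7) + (4)·(2/7) + (4)·(1/7) = 23/7.
day 2: (-1)·(3/7) + (-4)·(1/7) + (0)·(2/7) + (0)·(1/7) = -1.
The best pure response is day 1 with expected payoff 23/7.

23/7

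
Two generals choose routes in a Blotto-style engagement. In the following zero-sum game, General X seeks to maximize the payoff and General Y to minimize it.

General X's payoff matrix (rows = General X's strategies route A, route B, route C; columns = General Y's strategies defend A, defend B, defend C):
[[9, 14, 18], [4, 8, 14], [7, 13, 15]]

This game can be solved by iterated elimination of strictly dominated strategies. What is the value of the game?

Column defend B is strictly dominated by defend A for General Y (9<14, 4<8, 7<13); eliminate defend B.
Row route B is strictly dominated by row route A (9>4, 18>14); eliminate route B.
Row route C is strictly dominated by row route A (9>7, 18>15); eliminate route C.
Column defend C is strictly dominated by defend A for General Y (9<18); eliminate defend C.
Only (route A, defend A) remains, with payoff 9.

9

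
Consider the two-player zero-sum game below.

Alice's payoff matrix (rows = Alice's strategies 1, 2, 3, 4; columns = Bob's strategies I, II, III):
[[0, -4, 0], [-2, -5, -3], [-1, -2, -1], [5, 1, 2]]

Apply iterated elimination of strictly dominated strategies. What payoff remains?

Column III is strictly dominated by II for Bob (-4<0, -5<-3, -2<-1, 1<2); eliminate III.
Row 1 is strictly dominated by row 4 (5>0, 1>-4); eliminate 1.
Row 2 is strictly dominated by row 3 (-1>-2, -2>-5); eliminate 2.
Row 3 is strictly dominated by row 4 (5>-1, 1>-2); eliminate 3.
Column I is strictly dominated by II for Bob (1<5); eliminate I.
Only (4, II) remains, with payoff 1.

1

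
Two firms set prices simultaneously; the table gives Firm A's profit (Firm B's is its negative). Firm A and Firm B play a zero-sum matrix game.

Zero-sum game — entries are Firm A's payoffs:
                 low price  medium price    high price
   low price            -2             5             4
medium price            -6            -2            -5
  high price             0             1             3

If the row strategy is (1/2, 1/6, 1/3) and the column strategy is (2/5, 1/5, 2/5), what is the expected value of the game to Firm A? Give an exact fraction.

Against (2/5, 1/5, 2/5), each row's expected payoff is low price: 9/5; medium price: -24/5; high price: 7/5.
Taking the (1/2, 1/6, 1/3)-weighted average: (1/2)·(9/5) + (1/6)·(-24/5) + (1/3)·(7/5) = 17/30.

17/30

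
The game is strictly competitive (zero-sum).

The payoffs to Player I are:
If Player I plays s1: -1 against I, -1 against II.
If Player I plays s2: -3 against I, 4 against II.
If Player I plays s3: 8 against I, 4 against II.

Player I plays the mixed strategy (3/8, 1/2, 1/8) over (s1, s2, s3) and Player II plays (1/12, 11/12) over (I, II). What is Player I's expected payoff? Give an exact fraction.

Against (1/12, 11/12), each row's expected payoff is s1: -1; s2: 41/12; s3: 13/3.
Taking the (3/8, 1/2, 1/8)-weighted average: (3/8)·(-1) + (1/2)·(41/12) + (1/8)·(13/3) = 15/8.

15/8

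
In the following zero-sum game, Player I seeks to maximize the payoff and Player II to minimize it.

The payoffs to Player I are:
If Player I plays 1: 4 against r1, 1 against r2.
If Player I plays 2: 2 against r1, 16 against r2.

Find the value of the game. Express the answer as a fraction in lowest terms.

62/17

Row minima are 1 and 2, so Player I's maximin is 2; column maxima are 4 and 16, so Player II's minimax is 4. These differ, so the equilibrium is in mixed strategies.
Let Player I play 1 with probability p. Player II is indifferent when 4p + 2(1−p) = p + 16(1−p), giving p = 14/17.
Let Player II play r1 with probability q. Player I is indifferent when 4q + (1−q) = 2q + 16(1−q), giving q = 15/17.
The value is 4·(15/17) + (1)·(2/17) = 62/17.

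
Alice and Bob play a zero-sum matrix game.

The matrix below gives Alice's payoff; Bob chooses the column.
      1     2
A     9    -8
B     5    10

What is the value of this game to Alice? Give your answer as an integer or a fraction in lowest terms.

Row minima are -8 and 5, so Alice's maximin is 5; column maxima are 9 and 10, so Bob's minimax is 9. These differ, so the equilibrium is in mixed strategies.
Let Alice play A with probability p. Bob is indifferent when 9p + 5(1−p) = −8p + 10(1−p), giving p = 5/22.
Let Bob play 1 with probability q. Alice is indifferent when 9q − 8(1−q) = 5q + 10(1−q), giving q = 9/11.
The value is 9·(9/11) + (-8)·(2/11) = 65/11.

65/11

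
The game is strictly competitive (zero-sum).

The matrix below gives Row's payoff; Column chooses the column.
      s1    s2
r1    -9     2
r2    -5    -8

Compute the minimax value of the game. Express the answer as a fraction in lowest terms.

Row minima are -9 and -8, so Row's maximin is -8; column maxima are -5 and 2, so Column's minimax is -5. These differ, so the equilibrium is in mixed strategies.
Let Row play r1 with probability p. Column is indifferent when −9p − 5(1−p) = 2p − 8(1−p), giving p = 3/14.
Let Column play s1 with probability q. Row is indifferent when −9q + 2(1−q) = −5q − 8(1−q), giving q = 5/7.
The value is -9·(5/7) + (2)·(2/7) = -41/7.

-41/7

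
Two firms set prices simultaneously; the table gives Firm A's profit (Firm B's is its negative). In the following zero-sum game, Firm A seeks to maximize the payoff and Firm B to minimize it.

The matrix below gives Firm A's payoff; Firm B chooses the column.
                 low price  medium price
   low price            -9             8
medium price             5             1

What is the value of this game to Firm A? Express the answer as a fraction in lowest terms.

7/3

Row minima are -9 and 1, so Firm A's maximin is 1; column maxima are 5 and 8, so Firm B's minimax is 5. These differ, so the equilibrium is in mixed strategies.
Let Firm A play low price with probability p. Firm B is indifferent when −9p + 5(1−p) = 8p + (1−p), giving p = 4/21.
Let Firm B play low price with probability q. Firm A is indifferent when −9q + 8(1−q) = 5q + (1−q), giving q = 1/3.
The value is -9·(1/3) + (8)·(2/3) = 7/3.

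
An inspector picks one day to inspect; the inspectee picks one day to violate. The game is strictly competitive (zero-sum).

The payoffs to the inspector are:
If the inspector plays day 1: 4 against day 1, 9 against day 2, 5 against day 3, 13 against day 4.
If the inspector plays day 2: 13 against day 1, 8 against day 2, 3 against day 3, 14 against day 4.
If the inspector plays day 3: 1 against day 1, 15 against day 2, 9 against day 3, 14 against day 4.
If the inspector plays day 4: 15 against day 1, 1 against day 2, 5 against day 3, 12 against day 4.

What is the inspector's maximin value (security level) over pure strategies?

The worst-case payoff for each row is day 1: 4, day 2: 3, day 3: 1, day 4: 1.
The best of these is 4.

4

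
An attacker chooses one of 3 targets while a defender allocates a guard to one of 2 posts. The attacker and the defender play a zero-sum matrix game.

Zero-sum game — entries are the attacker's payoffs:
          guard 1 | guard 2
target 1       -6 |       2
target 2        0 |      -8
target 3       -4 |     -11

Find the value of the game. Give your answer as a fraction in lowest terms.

-3

Row target 3 is strictly dominated by row target 2, so the attacker never plays it.
The remaining 2×2 game on (target 1, target 2) × (guard 1, guard 2) has no saddle point. Let the attacker play target 1 with probability p; indifference gives −6p = 2p − 8(1−p), so p = 1/2.
Similarly the defender's optimal q on guard 1 is 5/8, and the value is -6·(5/8) + (2)·(3/8) = -3.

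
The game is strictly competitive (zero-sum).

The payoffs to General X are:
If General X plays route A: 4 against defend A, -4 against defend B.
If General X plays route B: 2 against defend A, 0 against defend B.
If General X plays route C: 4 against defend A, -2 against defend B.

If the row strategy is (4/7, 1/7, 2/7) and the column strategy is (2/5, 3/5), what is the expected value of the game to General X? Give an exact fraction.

Against (2/5, 3/5), each row's expected payoff is route A: -4/5; route B: 4/5; route C: 2/5.
Taking the (4/7, 1/7, 2/7)-weighted average: (4/7)·(-4/5) + (1/7)·(4/5) + (2/7)·(2/5) = -8/35.

-8/35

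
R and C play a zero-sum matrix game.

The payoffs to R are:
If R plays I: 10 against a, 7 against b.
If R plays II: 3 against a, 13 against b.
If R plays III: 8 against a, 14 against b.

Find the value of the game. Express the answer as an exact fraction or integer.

Row II is strictly dominated by row III, so R never plays it.
The remaining 2×2 game on (I, III) × (a, b) has no saddle point. Let R play I with probability p; indifference gives 10p + 8(1−p) = 7p + 14(1−p), so p = 2/3.
Similarly C's optimal q on a is 7/9, and the value is 10·(7/9) + (7)·(2/9) = 28/3.

28/3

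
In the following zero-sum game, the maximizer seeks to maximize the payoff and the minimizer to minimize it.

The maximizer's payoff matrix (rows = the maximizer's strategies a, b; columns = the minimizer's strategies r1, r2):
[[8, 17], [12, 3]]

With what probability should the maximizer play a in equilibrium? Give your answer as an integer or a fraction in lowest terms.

Row minima are 8 and 3, so the maximizer's maximin is 8; column maxima are 12 and 17, so the minimizer's minimax is 12. These differ, so the equilibrium is in mixed strategies.
Let the maximizer play a with probability p. The minimizer is indifferent when 8p + 12(1−p) = 17p + 3(1−p), giving p = 1/2.

1/2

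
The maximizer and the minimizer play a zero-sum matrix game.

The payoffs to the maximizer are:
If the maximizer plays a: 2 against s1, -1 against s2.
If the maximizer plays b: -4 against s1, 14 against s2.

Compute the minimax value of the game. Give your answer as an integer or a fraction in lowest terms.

Row minima are -1 and -4, so the maximizer's maximin is -1; column maxima are 2 and 14, so the minimizer's minimax is 2. These differ, so the equilibrium is in mixed strategies.
Let the maximizer play a with probability p. The minimizer is indifferent when 2p − 4(1−p) = −p + 14(1−p), giving p = 6/7.
Let the minimizer play s1 with probability q. The maximizer is indifferent when 2q − (1−q) = −4q + 14(1−q), giving q = 5/7.
The value is 2·(5/7) + (-1)·(2/7) = 8/7.

8/7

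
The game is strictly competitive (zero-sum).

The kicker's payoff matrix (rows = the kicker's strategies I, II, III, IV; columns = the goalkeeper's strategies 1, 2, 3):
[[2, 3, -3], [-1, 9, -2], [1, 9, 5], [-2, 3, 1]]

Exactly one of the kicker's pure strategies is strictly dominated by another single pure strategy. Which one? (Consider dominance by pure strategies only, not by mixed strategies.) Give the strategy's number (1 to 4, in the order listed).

4

Compare IV with III: 1 > -2, 9 > 3, 5 > 1.
So III strictly dominates IV for the kicker; IV is strictly dominated.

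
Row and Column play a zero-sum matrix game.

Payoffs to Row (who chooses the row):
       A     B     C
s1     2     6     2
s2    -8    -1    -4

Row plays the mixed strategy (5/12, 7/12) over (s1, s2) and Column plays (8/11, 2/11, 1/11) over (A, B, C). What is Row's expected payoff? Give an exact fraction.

-85/33

Against (8/11, 2/11, 1/11), each row's expected payoff is s1: 30/11; s2: -70/11.
Taking the (5/12, 7/12)-weighted average: (5/12)·(30/11) + (7/12)·(-70/11) = -85/33.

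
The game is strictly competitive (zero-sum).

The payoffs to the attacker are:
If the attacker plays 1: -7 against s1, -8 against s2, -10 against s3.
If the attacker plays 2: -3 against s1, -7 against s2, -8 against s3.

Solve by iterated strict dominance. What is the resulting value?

-8

Column s2 is strictly dominated by s3 for the defender (-10<-8, -8<-7); eliminate s2.
Row 1 is strictly dominated by row 2 (-3>-7, -8>-10); eliminate 1.
Column s1 is strictly dominated by s3 for the defender (-8<-3); eliminate s1.
Only (2, s3) remains, with payoff -8.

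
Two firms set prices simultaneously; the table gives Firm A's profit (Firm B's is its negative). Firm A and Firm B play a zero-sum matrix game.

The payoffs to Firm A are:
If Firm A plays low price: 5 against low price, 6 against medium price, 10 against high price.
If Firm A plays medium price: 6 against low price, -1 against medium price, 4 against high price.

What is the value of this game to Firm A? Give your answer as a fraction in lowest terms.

Column high price is strictly dominated by medium price for Firm B (it gives Firm A more in every row).
The remaining 2×2 game on (low price, medium price) × (low price, medium price) has no saddle point. Let Firm A play low price with probability p; indifference gives 5p + 6(1−p) = 6p − (1−p), so p = 7/8.
Similarly Firm B's optimal q on low price is 7/8, and the value is 5·(7/8) + (6)·(1/8) = 41/8.

41/8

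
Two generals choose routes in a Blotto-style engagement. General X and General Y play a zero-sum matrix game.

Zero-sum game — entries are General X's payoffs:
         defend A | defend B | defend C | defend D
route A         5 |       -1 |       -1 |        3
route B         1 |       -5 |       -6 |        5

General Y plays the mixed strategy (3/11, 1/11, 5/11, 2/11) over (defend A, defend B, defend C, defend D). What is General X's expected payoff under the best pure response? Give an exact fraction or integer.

route A: (5)·(3/11) + (-1)·(1/11) + (-1)·(5/11) + (3)·(2/11) = 15/11.
route B: (1)·(3/11) + (-5)·(1/11) + (-6)·(5/11) + (5)·(2/11) = -2.
The best pure response is route A with expected payoff 15/11.

15/11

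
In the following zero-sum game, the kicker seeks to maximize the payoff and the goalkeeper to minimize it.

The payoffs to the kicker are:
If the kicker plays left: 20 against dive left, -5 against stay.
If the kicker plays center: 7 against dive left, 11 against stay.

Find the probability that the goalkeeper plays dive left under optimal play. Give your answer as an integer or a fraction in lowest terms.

16/29

Row minima are -5 and 7, so the kicker's maximin is 7; column maxima are 20 and 11, so the goalkeeper's minimax is 11. These differ, so the equilibrium is in mixed strategies.
Let the goalkeeper play dive left with probability q. The kicker is indifferent when 20q − 5(1−q) = 7q + 11(1−q), giving q = 16/29.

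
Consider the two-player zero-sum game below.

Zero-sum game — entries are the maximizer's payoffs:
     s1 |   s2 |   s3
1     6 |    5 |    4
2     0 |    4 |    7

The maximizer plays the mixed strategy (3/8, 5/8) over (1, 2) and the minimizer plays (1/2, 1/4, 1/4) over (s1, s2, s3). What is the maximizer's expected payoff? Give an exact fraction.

Against (1/2, 1/4, 1/4), each row's expected payoff is 1: 21/4; 2: 11/4.
Taking the (3/8, 5/8)-weighted average: (3/8)·(21/4) + (5/8)·(11/4) = 59/16.

59/16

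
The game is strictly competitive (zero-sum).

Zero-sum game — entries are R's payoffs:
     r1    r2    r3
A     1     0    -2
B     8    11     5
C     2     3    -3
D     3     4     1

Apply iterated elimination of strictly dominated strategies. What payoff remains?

Column r1 is strictly dominated by r3 for C (-2<1, 5<8, -3<2, 1<3); eliminate r1.
Row D is strictly dominated by row B (11>4, 5>1); eliminate D.
Column r2 is strictly dominated by r3 for C (-2<0, 5<11, -3<3); eliminate r2.
Row A is strictly dominated by row B (5>-2); eliminate A.
Row C is strictly dominated by row B (5>-3); eliminate C.
Only (B, r3) remains, with payoff 5.

5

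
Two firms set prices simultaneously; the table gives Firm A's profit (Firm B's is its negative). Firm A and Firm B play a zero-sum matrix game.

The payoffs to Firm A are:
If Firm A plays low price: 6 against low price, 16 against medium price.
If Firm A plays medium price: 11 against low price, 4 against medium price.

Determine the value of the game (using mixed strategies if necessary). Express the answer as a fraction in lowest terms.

Row minima are 6 and 4, so Firm A's maximin is 6; column maxima are 11 and 16, so Firm B's minimax is 11. These differ, so the equilibrium is in mixed strategies.
Let Firm A play low price with probability p. Firm B is indifferent when 6p + 11(1−p) = 16p + 4(1−p), giving p = 7/17.
Let Firm B play low price with probability q. Firm A is indifferent when 6q + 16(1−q) = 11q + 4(1−q), giving q = 12/17.
The value is 6·(12/17) + (16)·(5/17) = 152/17.

152/17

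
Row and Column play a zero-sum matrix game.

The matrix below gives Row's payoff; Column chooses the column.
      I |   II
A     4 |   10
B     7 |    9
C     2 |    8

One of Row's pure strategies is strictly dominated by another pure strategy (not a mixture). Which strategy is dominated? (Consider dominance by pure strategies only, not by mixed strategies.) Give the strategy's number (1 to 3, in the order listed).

Compare C with A: 4 > 2, 10 > 8.
So A strictly dominates C for Row; C is strictly dominated.

3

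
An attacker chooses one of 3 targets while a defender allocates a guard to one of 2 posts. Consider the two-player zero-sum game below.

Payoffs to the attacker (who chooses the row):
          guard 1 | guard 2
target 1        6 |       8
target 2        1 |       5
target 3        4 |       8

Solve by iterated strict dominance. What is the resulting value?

Row target 2 is strictly dominated by row target 1 (6>1, 8>5); eliminate target 2.
Column guard 2 is strictly dominated by guard 1 for the defender (6<8, 4<8); eliminate guard 2.
Row target 3 is strictly dominated by row target 1 (6>4); eliminate target 3.
Only (target 1, guard 1) remains, with payoff 6.

6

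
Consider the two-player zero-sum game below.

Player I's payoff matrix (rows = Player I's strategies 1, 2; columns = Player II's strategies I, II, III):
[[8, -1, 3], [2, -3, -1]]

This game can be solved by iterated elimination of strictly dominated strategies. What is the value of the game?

Row 2 is strictly dominated by row 1 (8>2, -1>-3, 3>-1); eliminate 2.
Column I is strictly dominated by II for Player II (-1<8); eliminate I.
Column III is strictly dominated by II for Player II (-1<3); eliminate III.
Only (1, II) remains, with payoff -1.

-1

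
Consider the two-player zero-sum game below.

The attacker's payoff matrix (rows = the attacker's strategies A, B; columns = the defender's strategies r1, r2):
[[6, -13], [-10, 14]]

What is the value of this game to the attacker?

Row minima are -13 and -10, so the attacker's maximin is -10; column maxima are 6 and 14, so the defender's minimax is 6. These differ, so the equilibrium is in mixed strategies.
Let the attacker play A with probability p. The defender is indifferent when 6p − 10(1−p) = −13p + 14(1−p), giving p = 24/43.
Let the defender play r1 with probability q. The attacker is indifferent when 6q − 13(1−q) = −10q + 14(1−q), giving q = 27/43.
The value is 6·(27/43) + (-13)·(16/43) = -46/43.

-46/43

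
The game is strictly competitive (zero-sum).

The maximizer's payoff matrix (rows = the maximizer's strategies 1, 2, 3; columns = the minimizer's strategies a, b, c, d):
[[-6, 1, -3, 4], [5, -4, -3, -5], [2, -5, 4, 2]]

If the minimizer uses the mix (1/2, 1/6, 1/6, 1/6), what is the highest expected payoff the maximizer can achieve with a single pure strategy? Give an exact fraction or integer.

1: (-6)·(1/2) + (1)·(1/6) + (-3)·(1/6) + (4)·(1/6) = -8/3.
2: (5)·(1/2) + (-4)·(1/6) + (-3)·(1/6) + (-5)·(1/6) = 1/2.
3: (2)·(1/2) + (-5)·(1/6) + (4)·(1/6) + (2)·(1/6) = 7/6.
The best pure response is 3 with expected payoff 7/6.

7/6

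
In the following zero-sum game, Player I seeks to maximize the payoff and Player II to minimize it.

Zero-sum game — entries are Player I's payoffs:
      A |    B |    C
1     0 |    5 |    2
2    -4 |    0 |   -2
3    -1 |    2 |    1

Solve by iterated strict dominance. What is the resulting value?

0

Row 2 is strictly dominated by row 1 (0>-4, 5>0, 2>-2); eliminate 2.
Column B is strictly dominated by A for Player II (0<5, -1<2); eliminate B.
Column C is strictly dominated by A for Player II (0<2, -1<1); eliminate C.
Row 3 is strictly dominated by row 1 (0>-1); eliminate 3.
Only (1, A) remains, with payoff 0.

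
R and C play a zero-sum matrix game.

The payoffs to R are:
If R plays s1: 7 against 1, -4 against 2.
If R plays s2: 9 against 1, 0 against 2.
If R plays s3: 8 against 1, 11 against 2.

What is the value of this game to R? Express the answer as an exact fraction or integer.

33/4

Row s1 is strictly dominated by row s2, so R never plays it.
The remaining 2×2 game on (s2, s3) × (1, 2) has no saddle point. Let R play s2 with probability p; indifference gives 9p + 8(1−p) = 11(1−p), so p = 1/4.
Similarly C's optimal q on 1 is 11/12, and the value is 9·(11/12) + (0)·(1/12) = 33/4.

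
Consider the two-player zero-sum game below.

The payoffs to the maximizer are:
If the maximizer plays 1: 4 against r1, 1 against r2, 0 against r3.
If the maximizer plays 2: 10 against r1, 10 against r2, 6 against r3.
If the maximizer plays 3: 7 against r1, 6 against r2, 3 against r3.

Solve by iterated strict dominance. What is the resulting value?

Column r1 is strictly dominated by r3 for the minimizer (0<4, 6<10, 3<7); eliminate r1.
Row 3 is strictly dominated by row 2 (10>6, 6>3); eliminate 3.
Row 1 is strictly dominated by row 2 (10>1, 6>0); eliminate 1.
Column r2 is strictly dominated by r3 for the minimizer (6<10); eliminate r2.
Only (2, r3) remains, with payoff 6.

6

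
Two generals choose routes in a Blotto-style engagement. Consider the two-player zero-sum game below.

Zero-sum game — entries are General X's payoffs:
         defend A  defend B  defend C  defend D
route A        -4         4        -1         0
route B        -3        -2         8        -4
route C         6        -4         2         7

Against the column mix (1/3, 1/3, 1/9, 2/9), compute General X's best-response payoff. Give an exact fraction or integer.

route A: (-4)·(1/3) + (4)·(1/3) + (-1)·(1/9) + (0)·(2/9) = -1/9.
route B: (-3)·(1/3) + (-2)·(1/3) + (8)·(1/9) + (-4)·(2/9) = -5/3.
route C: (6)·(1/3) + (-4)·(1/3) + (2)·(1/9) + (7)·(2/9) = 22/9.
The best pure response is route C with expected payoff 22/9.

22/9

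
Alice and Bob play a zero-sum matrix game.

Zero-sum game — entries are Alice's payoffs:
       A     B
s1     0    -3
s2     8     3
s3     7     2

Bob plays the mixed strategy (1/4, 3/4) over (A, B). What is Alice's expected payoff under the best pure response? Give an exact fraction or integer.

s1: (0)·(1/4) + (-3)·(3/4) = -9/4.
s2: (8)·(1/4) + (3)·(3/4) = 17/4.
s3: (7)·(1/4) + (2)·(3/4) = 13/4.
The best pure response is s2 with expected payoff 17/4.

17/4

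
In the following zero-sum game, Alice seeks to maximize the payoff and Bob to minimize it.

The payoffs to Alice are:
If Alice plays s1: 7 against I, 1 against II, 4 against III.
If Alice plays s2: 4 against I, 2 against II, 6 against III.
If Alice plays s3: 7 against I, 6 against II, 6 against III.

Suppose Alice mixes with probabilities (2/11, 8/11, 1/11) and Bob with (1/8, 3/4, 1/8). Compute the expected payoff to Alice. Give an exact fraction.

Against (1/8, 3/4, 1/8), each row's expected payoff is s1: 17/8; s2: 11/4; s3: 49/8.
Taking the (2/11, 8/11, 1/11)-weighted average: (2/11)·(17/8) + (8/11)·(11/4) + (1/11)·(49/8) = 259/88.

259/88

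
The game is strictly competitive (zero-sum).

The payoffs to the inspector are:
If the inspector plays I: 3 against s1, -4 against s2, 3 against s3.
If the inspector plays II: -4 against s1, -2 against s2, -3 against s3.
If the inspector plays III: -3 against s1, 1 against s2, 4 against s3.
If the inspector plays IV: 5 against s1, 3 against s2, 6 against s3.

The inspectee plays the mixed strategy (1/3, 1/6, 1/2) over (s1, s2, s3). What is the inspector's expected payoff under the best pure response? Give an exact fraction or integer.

31/6

I: (3)·(1/3) + (-4)·(1/6) + (3)·(1/2) = 11/6.
II: (-4)·(1/3) + (-2)·(1/6) + (-3)·(1/2) = -19/6.
III: (-3)·(1/3) + (1)·(1/6) + (4)·(1/2) = 7/6.
IV: (5)·(1/3) + (3)·(1/6) + (6)·(1/2) = 31/6.
The best pure response is IV with expected payoff 31/6.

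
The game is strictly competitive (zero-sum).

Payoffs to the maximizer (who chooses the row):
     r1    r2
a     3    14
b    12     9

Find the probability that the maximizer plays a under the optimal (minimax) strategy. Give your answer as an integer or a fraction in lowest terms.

3/14

Row minima are 3 and 9, so the maximizer's maximin is 9; column maxima are 12 and 14, so the minimizer's minimax is 12. These differ, so the equilibrium is in mixed strategies.
Let the maximizer play a with probability p. The minimizer is indifferent when 3p + 12(1−p) = 14p + 9(1−p), giving p = 3/14.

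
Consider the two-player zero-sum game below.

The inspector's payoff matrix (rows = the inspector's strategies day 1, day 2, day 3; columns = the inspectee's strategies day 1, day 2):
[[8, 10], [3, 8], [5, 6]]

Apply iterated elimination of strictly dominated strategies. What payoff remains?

8

Column day 2 is strictly dominated by day 1 for the inspectee (8<10, 3<8, 5<6); eliminate day 2.
Row day 2 is strictly dominated by row day 1 (8>3); eliminate day 2.
Row day 3 is strictly dominated by row day 1 (8>5); eliminate day 3.
Only (day 1, day 1) remains, with payoff 8.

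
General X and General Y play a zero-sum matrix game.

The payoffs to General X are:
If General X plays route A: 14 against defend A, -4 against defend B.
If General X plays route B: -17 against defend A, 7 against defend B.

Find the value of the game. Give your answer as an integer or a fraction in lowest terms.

5/7

Row minima are -4 and -17, so General X's maximin is -4; column maxima are 14 and 7, so General Y's minimax is 7. These differ, so the equilibrium is in mixed strategies.
Let General X play route A with probability p. General Y is indifferent when 14p − 17(1−p) = −4p + 7(1−p), giving p = 4/7.
Let General Y play defend A with probability q. General X is indifferent when 14q − 4(1−q) = −17q + 7(1−q), giving q = 11/42.
The value is 14·(11/42) + (-4)·(31/42) = 5/7.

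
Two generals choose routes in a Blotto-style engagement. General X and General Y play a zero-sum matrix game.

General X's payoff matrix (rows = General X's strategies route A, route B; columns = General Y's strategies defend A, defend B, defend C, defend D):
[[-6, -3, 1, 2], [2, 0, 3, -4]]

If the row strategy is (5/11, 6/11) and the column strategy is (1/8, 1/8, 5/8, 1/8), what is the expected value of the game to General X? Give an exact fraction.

17/22

Against (1/8, 1/8, 5/8, 1/8), each row's expected payoff is route A: -1/4; route B: 13/8.
Taking the (5/11, 6/11)-weighted average: (5/11)·(-1/4) + (6/11)·(13/8) = 17/22.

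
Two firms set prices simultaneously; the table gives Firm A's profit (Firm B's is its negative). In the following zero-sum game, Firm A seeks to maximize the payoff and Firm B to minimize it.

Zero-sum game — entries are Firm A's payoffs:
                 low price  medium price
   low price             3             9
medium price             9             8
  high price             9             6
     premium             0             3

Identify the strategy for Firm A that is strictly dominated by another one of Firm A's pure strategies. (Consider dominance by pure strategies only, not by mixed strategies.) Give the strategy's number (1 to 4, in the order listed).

4

Compare premium with low price: 3 > 0, 9 > 3.
So low price strictly dominates premium for Firm A; premium is strictly dominated.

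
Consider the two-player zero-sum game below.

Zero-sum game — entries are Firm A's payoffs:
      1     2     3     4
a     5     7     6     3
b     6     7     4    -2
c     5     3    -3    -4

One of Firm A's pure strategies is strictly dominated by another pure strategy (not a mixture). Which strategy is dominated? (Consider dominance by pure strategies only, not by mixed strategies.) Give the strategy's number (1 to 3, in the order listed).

3

Compare c with b: 6 > 5, 7 > 3, 4 > -3, -2 > -4.
So b strictly dominates c for Firm A; c is strictly dominated.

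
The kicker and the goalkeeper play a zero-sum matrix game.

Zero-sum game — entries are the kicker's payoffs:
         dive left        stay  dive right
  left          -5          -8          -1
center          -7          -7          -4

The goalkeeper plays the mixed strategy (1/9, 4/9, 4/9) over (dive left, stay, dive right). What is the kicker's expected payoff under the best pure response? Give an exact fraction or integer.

left: (-5)·(1/9) + (-8)·(4/9) + (-1)·(4/9) = -41/9.
center: (-7)·(1/9) + (-7)·(4/9) + (-4)·(4/9) = -17/3.
The best pure response is left with expected payoff -41/9.

-41/9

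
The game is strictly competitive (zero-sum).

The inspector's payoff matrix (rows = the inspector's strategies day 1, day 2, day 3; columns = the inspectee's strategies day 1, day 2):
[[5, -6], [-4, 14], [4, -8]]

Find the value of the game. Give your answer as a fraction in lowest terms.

Row day 3 is strictly dominated by row day 1, so the inspector never plays it.
The remaining 2×2 game on (day 1, day 2) × (day 1, day 2) has no saddle point. Let the inspector play day 1 with probability p; indifference gives 5p − 4(1−p) = −6p + 14(1−p), so p = 18/29.
Similarly the inspectee's optimal q on day 1 is 20/29, and the value is 5·(20/29) + (-6)·(9/29) = 46/29.

46/29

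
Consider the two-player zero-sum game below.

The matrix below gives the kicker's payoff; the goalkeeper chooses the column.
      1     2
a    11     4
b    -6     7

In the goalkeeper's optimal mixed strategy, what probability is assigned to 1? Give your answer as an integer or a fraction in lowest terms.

3/20

Row minima are 4 and -6, so the kicker's maximin is 4; column maxima are 11 and 7, so the goalkeeper's minimax is 7. These differ, so the equilibrium is in mixed strategies.
Let the goalkeeper play 1 with probability q. The kicker is indifferent when 11q + 4(1−q) = −6q + 7(1−q), giving q = 3/20.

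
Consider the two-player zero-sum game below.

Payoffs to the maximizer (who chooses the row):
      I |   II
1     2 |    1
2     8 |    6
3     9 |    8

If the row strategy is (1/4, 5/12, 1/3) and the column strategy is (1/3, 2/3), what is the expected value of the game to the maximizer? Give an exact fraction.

53/9

Against (1/3, 2/3), each row's expected payoff is 1: 4/3; 2: 20/3; 3: 25/3.
Taking the (1/4, 5/12, 1/3)-weighted average: (1/4)·(4/3) + (5/12)·(20/3) + (1/3)·(25/3) = 53/9.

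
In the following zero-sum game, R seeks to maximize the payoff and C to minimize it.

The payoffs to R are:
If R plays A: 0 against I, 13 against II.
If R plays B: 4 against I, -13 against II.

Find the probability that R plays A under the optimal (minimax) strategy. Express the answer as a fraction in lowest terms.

17/30

Row minima are 0 and -13, so R's maximin is 0; column maxima are 4 and 13, so C's minimax is 4. These differ, so the equilibrium is in mixed strategies.
Let R play A with probability p. C is indifferent when 4(1−p) = 13p − 13(1−p), giving p = 17/30.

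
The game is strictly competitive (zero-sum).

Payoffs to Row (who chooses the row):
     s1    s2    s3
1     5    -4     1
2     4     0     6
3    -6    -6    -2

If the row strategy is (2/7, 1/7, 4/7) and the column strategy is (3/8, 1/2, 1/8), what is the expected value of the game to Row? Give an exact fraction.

-79/28

Against (3/8, 1/2, 1/8), each row's expected payoff is 1: 0; 2: 9/4; 3: -11/2.
Taking the (2/7, 1/7, 4/7)-weighted average: (2/7)·(0) + (1/7)·(9/4) + (4/7)·(-11/2) = -79/28.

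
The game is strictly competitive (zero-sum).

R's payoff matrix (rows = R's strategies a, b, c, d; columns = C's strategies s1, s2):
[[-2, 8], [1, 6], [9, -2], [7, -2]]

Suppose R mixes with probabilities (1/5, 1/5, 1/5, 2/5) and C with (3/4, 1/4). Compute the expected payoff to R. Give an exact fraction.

37/10

Against (3/4, 1/4), each row's expected payoff is a: 1/2; b: 9/4; c: 25/4; d: 19/4.
Taking the (1/5, 1/5, 1/5, 2/5)-weighted average: (1/5)·(1/2) + (1/5)·(9/4) + (1/5)·(25/4) + (2/5)·(19/4) = 37/10.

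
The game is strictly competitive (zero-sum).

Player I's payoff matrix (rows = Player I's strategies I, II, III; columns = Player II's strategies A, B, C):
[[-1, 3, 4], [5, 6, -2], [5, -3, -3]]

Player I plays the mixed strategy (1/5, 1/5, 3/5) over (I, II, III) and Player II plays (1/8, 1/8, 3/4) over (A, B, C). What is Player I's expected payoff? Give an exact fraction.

-23/40

Against (1/8, 1/8, 3/4), each row's expected payoff is I: 13/4; II: -1/8; III: -2.
Taking the (1/5, 1/5, 3/5)-weighted average: (1/5)·(13/4) + (1/5)·(-1/8) + (3/5)·(-2) = -23/40.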